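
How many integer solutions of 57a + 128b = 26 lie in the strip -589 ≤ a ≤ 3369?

gcd(128, 57):
  128 = 2·57 + 14
  57 = 4·14 + 1
  14 = 14·1
so gcd(128, 57) = 1.
Back-substitute for Bézout coefficients:
  1 = 57 - 4·14
  ... = 57·(9) + 128·(-4)
Scale by 26: particular solution (234, -104); reduce a mod 128: (106, -47).
General solution: a = 106 + 128t, b = -47 - 57t for integer t.
-589 ≤ 106 + 128t ≤ 3369 gives t ∈ [-5, 25], which is 31 values.

31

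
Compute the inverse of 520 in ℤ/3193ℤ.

2843

gcd(3193, 520) = 1  (3193 = 6·520 + 73, 520 = 7·73 + 9, 73 = 8·9 + 1, 9 = 9·1).
Back-substituting, 520·(-350) + 3193·(57) = 1.
So 520·-350 ≡ 1 (mod 3193), and -350 mod 3193 = 2843.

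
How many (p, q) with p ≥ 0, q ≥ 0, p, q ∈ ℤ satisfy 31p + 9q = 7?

gcd(31, 9) = 1  (31 = 3*9 + 4, 9 = 2*4 + 1, 4 = 4*1).
Back-substituting, 31*(-2) + 9*(7) = 1.
Scale by 7: one solution is (-14, 49). Reduce p mod 9: (4, -13).
General: p = 4 + 9t, q = -13 - 31t.
p ≥ 0 ⇒ t ≥ 0; q ≥ 0 ⇒ t ≤ -1. So t ∈ [0, -1]: 0 solutions.

0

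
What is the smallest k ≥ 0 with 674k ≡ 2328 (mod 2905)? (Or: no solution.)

gcd(2905, 674) = 1.
1 divides 2328, so solutions exist.
By Bézout, 674*(-556) + 2905*(129) = 1.
So 674*(-556) ≡ 1 (mod 2905); multiply by 2328: k ≡ -1294368 (mod 2905).
Smallest nonnegative: k = -1294368 mod 2905 = 1262.

1262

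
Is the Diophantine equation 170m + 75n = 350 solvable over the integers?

yes

gcd(170, 75) = 5  (170 = 2·75 + 20, 75 = 3·20 + 15, 20 = 1·15 + 5, 15 = 3·5).
5 divides 350, so integer solutions exist.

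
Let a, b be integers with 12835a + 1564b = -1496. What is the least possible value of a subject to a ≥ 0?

gcd(12835, 1564) = 17  (12835 = 8*1564 + 323, 1564 = 4*323 + 272, 323 = 1*272 + 51, 272 = 5*51 + 17, 51 = 3*17).
17 divides -1496, so solutions exist.
Back-substituting, 12835*(-29) + 1564*(238) = 17.
Scale by -1496/17 = -88: (a₀, b₀) = (2552, -20944).
General solution: a = 2552 + 92t, b = -20944 - 755t for integer t.
a ≥ 0: smallest is 2552 mod 92 = 68 (at t = -27), with b = -559.

68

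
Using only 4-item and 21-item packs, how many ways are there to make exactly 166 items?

2

Need nonnegative integers with 4j + 21k = 166.
gcd(4, 21) = 1, and 4·(-5) + 21·(1) = 1.
So (j₀, k₀) = (-830, 166); general j = -830 + 21t, k = 166 - 4t.
j ≥ 0 ⇒ t ≥ 40; k ≥ 0 ⇒ t ≤ 41. That's 2 values of t.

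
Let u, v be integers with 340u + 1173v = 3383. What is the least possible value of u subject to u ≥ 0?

gcd(1173, 340) = 17  (1173 = 3×340 + 153, 340 = 2×153 + 34, 153 = 4×34 + 17, 34 = 2×17).
17 divides 3383, so solutions exist.
Back-substituting, 340×(-31) + 1173×(9) = 17.
Scale by 3383/17 = 199: (u₀, v₀) = (-6169, 1791).
General solution: u = -6169 + 69t, v = 1791 - 20t for integer t.
u ≥ 0: smallest is -6169 mod 69 = 41 (at t = 90), with v = -9.

41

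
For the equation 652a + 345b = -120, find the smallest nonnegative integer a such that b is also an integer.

gcd(652, 345) = 1  (652 = 1·345 + 307, 345 = 1·307 + 38, 307 = 8·38 + 3, 38 = 12·3 + 2, 3 = 1·2 + 1, 2 = 2·1).
1 divides -120, so solutions exist.
Back-substituting, 652·(118) + 345·(-223) = 1.
Scale by -120/1 = -120: (a₀, b₀) = (-14160, 26760).
General solution: a = -14160 + 345t, b = 26760 - 652t for integer t.
a ≥ 0: smallest is -14160 mod 345 = 330 (at t = 42), with b = -624.

330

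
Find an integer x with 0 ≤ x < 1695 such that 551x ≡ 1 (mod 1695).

gcd(1695, 551) = 1.
By Bézout, 551·(686) + 1695·(-223) = 1.
So 551·686 ≡ 1 (mod 1695), and 686 mod 1695 = 686.

686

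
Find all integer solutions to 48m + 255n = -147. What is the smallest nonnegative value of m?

gcd(255, 48) = 3.
3 divides -147, so solutions exist.
By Bézout, 48·(16) + 255·(-3) = 3.
Scale by -147/3 = -49: (m₀, n₀) = (-784, 147).
General solution: m = -784 + 85t, n = 147 - 16t for integer t.
m ≥ 0: smallest is -784 mod 85 = 66 (at t = 10), with n = -13.

66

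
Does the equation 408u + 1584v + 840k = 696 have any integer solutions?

gcd(1584, 408) = 24  (1584 = 3·408 + 360, 408 = 1·360 + 48, 360 = 7·48 + 24, 48 = 2·24).
gcd(24, 840) = 24.
24 divides 696, so integer solutions exist.

yes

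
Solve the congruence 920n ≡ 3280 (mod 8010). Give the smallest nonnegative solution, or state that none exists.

gcd(8010, 920):
  8010 = 8*920 + 650
  920 = 1*650 + 270
  650 = 2*270 + 110
  270 = 2*110 + 50
  110 = 2*50 + 10
  50 = 5*10
so gcd(8010, 920) = 10.
10 divides 3280, so solutions exist.
Back-substitute for Bézout coefficients:
  10 = 110 - 2*50
  ... = 920*(-148) + 8010*(17)
So 920*(-148) ≡ 10 (mod 8010); multiply by 328: n ≡ -48544 (mod 801).
Smallest nonnegative: n = -48544 mod 801 = 317.

317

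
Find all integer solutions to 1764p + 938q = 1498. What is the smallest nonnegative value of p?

gcd(1764, 938):
  1764 = 1×938 + 826
  938 = 1×826 + 112
  826 = 7×112 + 42
  112 = 2×42 + 28
  42 = 1×28 + 14
  28 = 2×14
so gcd(1764, 938) = 14.
14 divides 1498, so solutions exist.
Back-substitute for Bézout coefficients:
  14 = 42 - 1×28
  ... = 1764×(25) + 938×(-47)
Scale by 1498/14 = 107: (p₀, q₀) = (2675, -5029).
General solution: p = 2675 + 67t, q = -5029 - 126t for integer t.
p ≥ 0: smallest is 2675 mod 67 = 62 (at t = -39), with q = -115.

62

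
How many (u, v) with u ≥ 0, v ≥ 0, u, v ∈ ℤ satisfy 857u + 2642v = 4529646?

2

gcd(2642, 857):
  2642 = 3*857 + 71
  857 = 12*71 + 5
  71 = 14*5 + 1
  5 = 5*1
so gcd(2642, 857) = 1.
Back-substitute for Bézout coefficients:
  1 = 71 - 14*5
  ... = 857*(-521) + 2642*(169)
Scale by 4529646: one solution is (-2359945566, 765510174). Reduce u mod 2642: (2440, 923).
General: u = 2440 + 2642t, v = 923 - 857t.
u ≥ 0 ⇒ t ≥ 0; v ≥ 0 ⇒ t ≤ 1. So t ∈ [0, 1]: 2 solutions.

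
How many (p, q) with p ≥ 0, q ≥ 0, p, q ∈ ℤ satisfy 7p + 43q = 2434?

8

gcd(43, 7) = 1  (43 = 6*7 + 1, 7 = 7*1).
Back-substituting, 7*(-6) + 43*(1) = 1.
Scale by 2434: one solution is (-14604, 2434). Reduce p mod 43: (16, 54).
General: p = 16 + 43t, q = 54 - 7t.
p ≥ 0 ⇒ t ≥ 0; q ≥ 0 ⇒ t ≤ 7. So t ∈ [0, 7]: 8 solutions.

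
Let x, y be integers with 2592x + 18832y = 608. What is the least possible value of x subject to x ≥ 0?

596

gcd(18832, 2592):
  18832 = 7×2592 + 688
  2592 = 3×688 + 528
  688 = 1×528 + 160
  528 = 3×160 + 48
  160 = 3×48 + 16
  48 = 3×16
so gcd(18832, 2592) = 16.
16 divides 608, so solutions exist.
Back-substitute for Bézout coefficients:
  16 = 160 - 3×48
  ... = 2592×(-356) + 18832×(49)
Scale by 608/16 = 38: (x₀, y₀) = (-13528, 1862).
General solution: x = -13528 + 1177t, y = 1862 - 162t for integer t.
x ≥ 0: smallest is -13528 mod 1177 = 596 (at t = 12), with y = -82.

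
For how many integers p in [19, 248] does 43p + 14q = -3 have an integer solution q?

gcd(43, 14) = 1  (43 = 3·14 + 1, 14 = 14·1).
Back-substituting, 43·(1) + 14·(-3) = 1.
Scale by -3: particular solution (-3, 9); reduce p mod 14: (11, -34).
General solution: p = 11 + 14t, q = -34 - 43t for integer t.
19 ≤ 11 + 14t ≤ 248 gives t ∈ [1, 16], which is 16 values.

16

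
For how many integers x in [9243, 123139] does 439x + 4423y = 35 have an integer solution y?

26

gcd(4423, 439) = 1  (4423 = 10×439 + 33, 439 = 13×33 + 10, 33 = 3×10 + 3, 10 = 3×3 + 1, 3 = 3×1).
Back-substituting, 439×(1340) + 4423×(-133) = 1.
Scale by 35: particular solution (46900, -4655); reduce x mod 4423: (2670, -265).
General solution: x = 2670 + 4423t, y = -265 - 439t for integer t.
9243 ≤ 2670 + 4423t ≤ 123139 gives t ∈ [2, 27], which is 26 values.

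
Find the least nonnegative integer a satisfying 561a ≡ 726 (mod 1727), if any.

29

gcd(1727, 561) = 11.
11 divides 726, so solutions exist.
By Bézout, 561×(-40) + 1727×(13) = 11.
So 561×(-40) ≡ 11 (mod 1727); multiply by 66: a ≡ -2640 (mod 157).
Smallest nonnegative: a = -2640 mod 157 = 29.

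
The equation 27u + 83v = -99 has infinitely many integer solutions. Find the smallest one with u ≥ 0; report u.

gcd(83, 27):
  83 = 3·27 + 2
  27 = 13·2 + 1
  2 = 2·1
so gcd(83, 27) = 1.
1 divides -99, so solutions exist.
Back-substitute for Bézout coefficients:
  1 = 27 - 13·2
  ... = 27·(40) + 83·(-13)
Scale by -99/1 = -99: (u₀, v₀) = (-3960, 1287).
General solution: u = -3960 + 83t, v = 1287 - 27t for integer t.
u ≥ 0: smallest is -3960 mod 83 = 24 (at t = 48), with v = -9.

24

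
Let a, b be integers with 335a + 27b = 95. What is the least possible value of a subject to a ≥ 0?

16

gcd(335, 27):
  335 = 12·27 + 11
  27 = 2·11 + 5
  11 = 2·5 + 1
  5 = 5·1
so gcd(335, 27) = 1.
1 divides 95, so solutions exist.
Back-substitute for Bézout coefficients:
  1 = 11 - 2·5
  ... = 335·(5) + 27·(-62)
Scale by 95/1 = 95: (a₀, b₀) = (475, -5890).
General solution: a = 475 + 27t, b = -5890 - 335t for integer t.
a ≥ 0: smallest is 475 mod 27 = 16 (at t = -17), with b = -195.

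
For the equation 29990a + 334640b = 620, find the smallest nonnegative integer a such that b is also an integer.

gcd(334640, 29990):
  334640 = 11*29990 + 4750
  29990 = 6*4750 + 1490
  4750 = 3*1490 + 280
  1490 = 5*280 + 90
  280 = 3*90 + 10
  90 = 9*10
so gcd(334640, 29990) = 10.
10 divides 620, so solutions exist.
Back-substitute for Bézout coefficients:
  10 = 280 - 3*90
  ... = 29990*(-3593) + 334640*(322)
Scale by 620/10 = 62: (a₀, b₀) = (-222766, 19964).
General solution: a = -222766 + 33464t, b = 19964 - 2999t for integer t.
a ≥ 0: smallest is -222766 mod 33464 = 11482 (at t = 7), with b = -1029.

11482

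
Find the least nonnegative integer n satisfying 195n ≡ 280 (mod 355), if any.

16

gcd(355, 195) = 5.
5 divides 280, so solutions exist.
By Bézout, 195·(-20) + 355·(11) = 5.
So 195·(-20) ≡ 5 (mod 355); multiply by 56: n ≡ -1120 (mod 71).
Smallest nonnegative: n = -1120 mod 71 = 16.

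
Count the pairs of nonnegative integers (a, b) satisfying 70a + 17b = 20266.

gcd(70, 17):
  70 = 4*17 + 2
  17 = 8*2 + 1
  2 = 2*1
so gcd(70, 17) = 1.
Back-substitute for Bézout coefficients:
  1 = 17 - 8*2
  ... = 70*(-8) + 17*(33)
Scale by 20266: one solution is (-162128, 668778). Reduce a mod 17: (1, 1188).
General: a = 1 + 17t, b = 1188 - 70t.
a ≥ 0 ⇒ t ≥ 0; b ≥ 0 ⇒ t ≤ 16. So t ∈ [0, 16]: 17 solutions.

17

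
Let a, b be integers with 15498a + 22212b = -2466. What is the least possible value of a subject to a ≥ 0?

93

gcd(22212, 15498) = 18.
18 divides -2466, so solutions exist.
By Bézout, 15498*(-397) + 22212*(277) = 18.
Scale by -2466/18 = -137: (a₀, b₀) = (54389, -37949).
General solution: a = 54389 + 1234t, b = -37949 - 861t for integer t.
a ≥ 0: smallest is 54389 mod 1234 = 93 (at t = -44), with b = -65.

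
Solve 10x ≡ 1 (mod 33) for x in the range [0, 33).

gcd(33, 10):
  33 = 3×10 + 3
  10 = 3×3 + 1
  3 = 3×1
so gcd(33, 10) = 1.
Back-substitute for Bézout coefficients:
  1 = 10 - 3×3
  ... = 10×(10) + 33×(-3)
So 10×10 ≡ 1 (mod 33), and 10 mod 33 = 10.

10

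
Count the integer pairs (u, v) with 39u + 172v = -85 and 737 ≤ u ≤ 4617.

gcd(172, 39) = 1.
By Bézout, 39×(75) + 172×(-17) = 1.
Particular solution: (161, -37).
General solution: u = 161 + 172t, v = -37 - 39t for integer t.
737 ≤ 161 + 172t ≤ 4617 gives t ∈ [4, 25], which is 22 values.

22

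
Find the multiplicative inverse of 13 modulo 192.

gcd(192, 13):
  192 = 14×13 + 10
  13 = 1×10 + 3
  10 = 3×3 + 1
  3 = 3×1
so gcd(192, 13) = 1.
Back-substitute for Bézout coefficients:
  1 = 10 - 3×3
  ... = 13×(-59) + 192×(4)
So 13×-59 ≡ 1 (mod 192), and -59 mod 192 = 133.

133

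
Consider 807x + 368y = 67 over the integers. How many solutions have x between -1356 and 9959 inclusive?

gcd(807, 368):
  807 = 2*368 + 71
  368 = 5*71 + 13
  71 = 5*13 + 6
  13 = 2*6 + 1
  6 = 6*1
so gcd(807, 368) = 1.
Back-substitute for Bézout coefficients:
  1 = 13 - 2*6
  ... = 807*(-57) + 368*(125)
Scale by 67: particular solution (-3819, 8375); reduce x mod 368: (229, -502).
General solution: x = 229 + 368t, y = -502 - 807t for integer t.
-1356 ≤ 229 + 368t ≤ 9959 gives t ∈ [-4, 26], which is 31 values.

31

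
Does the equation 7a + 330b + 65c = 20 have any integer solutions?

gcd(330, 7):
  330 = 47*7 + 1
  7 = 7*1
so gcd(330, 7) = 1.
gcd(1, 65) = 1.
1 divides 20, so integer solutions exist.

yes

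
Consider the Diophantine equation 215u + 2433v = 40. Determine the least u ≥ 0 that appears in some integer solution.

566

gcd(2433, 215) = 1  (2433 = 11×215 + 68, 215 = 3×68 + 11, 68 = 6×11 + 2, 11 = 5×2 + 1, 2 = 2×1).
1 divides 40, so solutions exist.
Back-substituting, 215×(1109) + 2433×(-98) = 1.
Scale by 40/1 = 40: (u₀, v₀) = (44360, -3920).
General solution: u = 44360 + 2433t, v = -3920 - 215t for integer t.
u ≥ 0: smallest is 44360 mod 2433 = 566 (at t = -18), with v = -50.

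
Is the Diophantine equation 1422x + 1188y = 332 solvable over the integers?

gcd(1422, 1188) = 18  (1422 = 1·1188 + 234, 1188 = 5·234 + 18, 234 = 13·18).
18 does not divide 332 (remainder 8), so no integer solutions.

no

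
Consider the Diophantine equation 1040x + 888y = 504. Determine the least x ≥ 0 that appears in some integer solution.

15

gcd(1040, 888):
  1040 = 1×888 + 152
  888 = 5×152 + 128
  152 = 1×128 + 24
  128 = 5×24 + 8
  24 = 3×8
so gcd(1040, 888) = 8.
8 divides 504, so solutions exist.
Back-substitute for Bézout coefficients:
  8 = 128 - 5×24
  ... = 1040×(-35) + 888×(41)
Scale by 504/8 = 63: (x₀, y₀) = (-2205, 2583).
General solution: x = -2205 + 111t, y = 2583 - 130t for integer t.
x ≥ 0: smallest is -2205 mod 111 = 15 (at t = 20), with y = -17.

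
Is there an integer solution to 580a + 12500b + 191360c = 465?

no

gcd(12500, 580) = 20  (12500 = 21*580 + 320, 580 = 1*320 + 260, 320 = 1*260 + 60, 260 = 4*60 + 20, 60 = 3*20).
gcd(20, 191360) = 20.
20 does not divide 465 (remainder 5), so no integer solutions.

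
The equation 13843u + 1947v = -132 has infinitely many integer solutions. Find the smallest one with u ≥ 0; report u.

gcd(13843, 1947) = 1  (13843 = 7·1947 + 214, 1947 = 9·214 + 21, 214 = 10·21 + 4, 21 = 5·4 + 1, 4 = 4·1).
1 divides -132, so solutions exist.
Back-substituting, 13843·(-464) + 1947·(3299) = 1.
Scale by -132/1 = -132: (u₀, v₀) = (61248, -435468).
General solution: u = 61248 + 1947t, v = -435468 - 13843t for integer t.
u ≥ 0: smallest is 61248 mod 1947 = 891 (at t = -31), with v = -6335.

891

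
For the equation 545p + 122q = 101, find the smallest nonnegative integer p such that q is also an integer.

gcd(545, 122) = 1.
1 divides 101, so solutions exist.
By Bézout, 545*(15) + 122*(-67) = 1.
Scale by 101/1 = 101: (p₀, q₀) = (1515, -6767).
General solution: p = 1515 + 122t, q = -6767 - 545t for integer t.
p ≥ 0: smallest is 1515 mod 122 = 51 (at t = -12), with q = -227.

51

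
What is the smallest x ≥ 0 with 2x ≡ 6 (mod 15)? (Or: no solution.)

3

gcd(15, 2):
  15 = 7*2 + 1
  2 = 2*1
so gcd(15, 2) = 1.
1 divides 6, so solutions exist.
Back-substitute for Bézout coefficients:
  1 = 15 - 7*2
  ... = 2*(-7) + 15*(1)
So 2*(-7) ≡ 1 (mod 15); multiply by 6: x ≡ -42 (mod 15).
Smallest nonnegative: x = -42 mod 15 = 3.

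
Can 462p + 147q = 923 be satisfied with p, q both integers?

no

gcd(462, 147) = 21.
21 does not divide 923 (remainder 20), so no integer solutions.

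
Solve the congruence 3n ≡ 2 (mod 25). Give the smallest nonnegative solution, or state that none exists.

9

gcd(25, 3):
  25 = 8×3 + 1
  3 = 3×1
so gcd(25, 3) = 1.
1 divides 2, so solutions exist.
Back-substitute for Bézout coefficients:
  1 = 25 - 8×3
  ... = 3×(-8) + 25×(1)
So 3×(-8) ≡ 1 (mod 25); multiply by 2: n ≡ -16 (mod 25).
Smallest nonnegative: n = -16 mod 25 = 9.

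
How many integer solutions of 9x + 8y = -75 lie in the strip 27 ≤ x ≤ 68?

gcd(9, 8):
  9 = 1*8 + 1
  8 = 8*1
so gcd(9, 8) = 1.
Back-substitute for Bézout coefficients:
  1 = 9 - 1*8
  ... = 9*(1) + 8*(-1)
Scale by -75: particular solution (-75, 75); reduce x mod 8: (5, -15).
General solution: x = 5 + 8t, y = -15 - 9t for integer t.
27 ≤ 5 + 8t ≤ 68 gives t ∈ [3, 7], which is 5 values.

5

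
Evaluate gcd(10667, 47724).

gcd(47724, 10667) = 1  (47724 = 4·10667 + 5056, 10667 = 2·5056 + 555, 5056 = 9·555 + 61, 555 = 9·61 + 6, 61 = 10·6 + 1, 6 = 6·1).

1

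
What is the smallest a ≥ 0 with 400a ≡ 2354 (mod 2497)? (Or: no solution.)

1991

gcd(2497, 400) = 1  (2497 = 6*400 + 97, 400 = 4*97 + 12, 97 = 8*12 + 1, 12 = 12*1).
1 divides 2354, so solutions exist.
Back-substituting, 400*(-206) + 2497*(33) = 1.
So 400*(-206) ≡ 1 (mod 2497); multiply by 2354: a ≡ -484924 (mod 2497).
Smallest nonnegative: a = -484924 mod 2497 = 1991.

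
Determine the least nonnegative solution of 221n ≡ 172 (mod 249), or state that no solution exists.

gcd(249, 221) = 1  (249 = 1×221 + 28, 221 = 7×28 + 25, 28 = 1×25 + 3, 25 = 8×3 + 1, 3 = 3×1).
1 divides 172, so solutions exist.
Back-substituting, 221×(80) + 249×(-71) = 1.
So 221×(80) ≡ 1 (mod 249); multiply by 172: n ≡ 13760 (mod 249).
Smallest nonnegative: n = 13760 mod 249 = 65.

65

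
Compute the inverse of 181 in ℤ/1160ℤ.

141

gcd(1160, 181) = 1  (1160 = 6×181 + 74, 181 = 2×74 + 33, 74 = 2×33 + 8, 33 = 4×8 + 1, 8 = 8×1).
Back-substituting, 181×(141) + 1160×(-22) = 1.
So 181×141 ≡ 1 (mod 1160), and 141 mod 1160 = 141.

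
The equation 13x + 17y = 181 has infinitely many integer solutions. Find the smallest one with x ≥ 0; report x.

gcd(17, 13):
  17 = 1×13 + 4
  13 = 3×4 + 1
  4 = 4×1
so gcd(17, 13) = 1.
1 divides 181, so solutions exist.
Back-substitute for Bézout coefficients:
  1 = 13 - 3×4
  ... = 13×(4) + 17×(-3)
Scale by 181/1 = 181: (x₀, y₀) = (724, -543).
General solution: x = 724 + 17t, y = -543 - 13t for integer t.
x ≥ 0: smallest is 724 mod 17 = 10 (at t = -42), with y = 3.

10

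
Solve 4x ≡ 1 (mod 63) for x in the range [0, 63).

gcd(63, 4):
  63 = 15×4 + 3
  4 = 1×3 + 1
  3 = 3×1
so gcd(63, 4) = 1.
Back-substitute for Bézout coefficients:
  1 = 4 - 1×3
  ... = 4×(16) + 63×(-1)
So 4×16 ≡ 1 (mod 63), and 16 mod 63 = 16.

16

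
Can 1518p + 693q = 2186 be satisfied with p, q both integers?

gcd(1518, 693):
  1518 = 2·693 + 132
  693 = 5·132 + 33
  132 = 4·33
so gcd(1518, 693) = 33.
33 does not divide 2186 (remainder 8), so no integer solutions.

no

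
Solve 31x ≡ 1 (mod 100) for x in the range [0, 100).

71

gcd(100, 31) = 1  (100 = 3*31 + 7, 31 = 4*7 + 3, 7 = 2*3 + 1, 3 = 3*1).
Back-substituting, 31*(-29) + 100*(9) = 1.
So 31*-29 ≡ 1 (mod 100), and -29 mod 100 = 71.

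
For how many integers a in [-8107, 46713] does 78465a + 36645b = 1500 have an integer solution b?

22

gcd(78465, 36645) = 15  (78465 = 2×36645 + 5175, 36645 = 7×5175 + 420, 5175 = 12×420 + 135, 420 = 3×135 + 15, 135 = 9×15).
Back-substituting, 78465×(-262) + 36645×(561) = 15.
Scale by 100: particular solution (-26200, 56100); reduce a mod 2443: (673, -1441).
General solution: a = 673 + 2443t, b = -1441 - 5231t for integer t.
-8107 ≤ 673 + 2443t ≤ 46713 gives t ∈ [-3, 18], which is 22 values.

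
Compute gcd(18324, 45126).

gcd(45126, 18324) = 18  (45126 = 2*18324 + 8478, 18324 = 2*8478 + 1368, 8478 = 6*1368 + 270, 1368 = 5*270 + 18, 270 = 15*18).

18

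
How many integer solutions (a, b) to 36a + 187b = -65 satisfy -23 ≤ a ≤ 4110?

23

gcd(187, 36) = 1  (187 = 5*36 + 7, 36 = 5*7 + 1, 7 = 7*1).
Back-substituting, 36*(26) + 187*(-5) = 1.
Scale by -65: particular solution (-1690, 325); reduce a mod 187: (180, -35).
General solution: a = 180 + 187t, b = -35 - 36t for integer t.
-23 ≤ 180 + 187t ≤ 4110 gives t ∈ [-1, 21], which is 23 values.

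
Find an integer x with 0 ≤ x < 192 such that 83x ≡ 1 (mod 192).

155

gcd(192, 83) = 1  (192 = 2×83 + 26, 83 = 3×26 + 5, 26 = 5×5 + 1, 5 = 5×1).
Back-substituting, 83×(-37) + 192×(16) = 1.
So 83×-37 ≡ 1 (mod 192), and -37 mod 192 = 155.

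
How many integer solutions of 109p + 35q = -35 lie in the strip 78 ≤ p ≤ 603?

15

gcd(109, 35):
  109 = 3·35 + 4
  35 = 8·4 + 3
  4 = 1·3 + 1
  3 = 3·1
so gcd(109, 35) = 1.
Back-substitute for Bézout coefficients:
  1 = 4 - 1·3
  ... = 109·(9) + 35·(-28)
Scale by -35: particular solution (-315, 980); reduce p mod 35: (0, -1).
General solution: p = 0 + 35t, q = -1 - 109t for integer t.
78 ≤ 0 + 35t ≤ 603 gives t ∈ [3, 17], which is 15 values.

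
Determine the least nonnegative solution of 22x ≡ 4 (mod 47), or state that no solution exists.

13

gcd(47, 22) = 1  (47 = 2×22 + 3, 22 = 7×3 + 1, 3 = 3×1).
1 divides 4, so solutions exist.
Back-substituting, 22×(15) + 47×(-7) = 1.
So 22×(15) ≡ 1 (mod 47); multiply by 4: x ≡ 60 (mod 47).
Smallest nonnegative: x = 60 mod 47 = 13.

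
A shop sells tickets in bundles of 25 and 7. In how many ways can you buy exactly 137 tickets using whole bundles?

1

Need nonnegative integers with 25j + 7k = 137.
gcd(25, 7) = 1, and 25·(2) + 7·(-7) = 1.
So (j₀, k₀) = (274, -959); general j = 274 + 7t, k = -959 - 25t.
j ≥ 0 ⇒ t ≥ -39; k ≥ 0 ⇒ t ≤ -39. That's 1 value of t.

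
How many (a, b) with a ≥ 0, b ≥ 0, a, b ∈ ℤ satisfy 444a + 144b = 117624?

22

gcd(444, 144) = 12  (444 = 3*144 + 12, 144 = 12*12).
Back-substituting, 444*(1) + 144*(-3) = 12.
Scale by 9802: one solution is (9802, -29406). Reduce a mod 12: (10, 786).
General: a = 10 + 12t, b = 786 - 37t.
a ≥ 0 ⇒ t ≥ 0; b ≥ 0 ⇒ t ≤ 21. So t ∈ [0, 21]: 22 solutions.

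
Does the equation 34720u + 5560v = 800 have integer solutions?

gcd(34720, 5560) = 40  (34720 = 6·5560 + 1360, 5560 = 4·1360 + 120, 1360 = 11·120 + 40, 120 = 3·40).
40 divides 800, so integer solutions exist.

yes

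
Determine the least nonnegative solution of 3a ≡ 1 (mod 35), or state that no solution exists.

12

gcd(35, 3):
  35 = 11*3 + 2
  3 = 1*2 + 1
  2 = 2*1
so gcd(35, 3) = 1.
1 divides 1, so solutions exist.
Back-substitute for Bézout coefficients:
  1 = 3 - 1*2
  ... = 3*(12) + 35*(-1)
So 3*(12) ≡ 1 (mod 35); multiply by 1: a ≡ 12 (mod 35).
Smallest nonnegative: a = 12 mod 35 = 12.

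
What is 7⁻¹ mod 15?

13

gcd(15, 7) = 1.
By Bézout, 7·(-2) + 15·(1) = 1.
So 7·-2 ≡ 1 (mod 15), and -2 mod 15 = 13.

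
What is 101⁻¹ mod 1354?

429

gcd(1354, 101) = 1  (1354 = 13*101 + 41, 101 = 2*41 + 19, 41 = 2*19 + 3, 19 = 6*3 + 1, 3 = 3*1).
Back-substituting, 101*(429) + 1354*(-32) = 1.
So 101*429 ≡ 1 (mod 1354), and 429 mod 1354 = 429.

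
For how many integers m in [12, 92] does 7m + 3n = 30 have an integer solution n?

27

gcd(7, 3) = 1.
By Bézout, 7·(1) + 3·(-2) = 1.
Particular solution: (0, 10).
General solution: m = 0 + 3t, n = 10 - 7t for integer t.
12 ≤ 0 + 3t ≤ 92 gives t ∈ [4, 30], which is 27 values.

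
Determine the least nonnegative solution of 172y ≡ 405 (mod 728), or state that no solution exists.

no solution

gcd(728, 172) = 4  (728 = 4*172 + 40, 172 = 4*40 + 12, 40 = 3*12 + 4, 12 = 3*4).
4 does not divide 405, so the congruence has no solution.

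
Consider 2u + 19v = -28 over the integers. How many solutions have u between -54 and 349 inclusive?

22

gcd(19, 2) = 1.
By Bézout, 2·(-9) + 19·(1) = 1.
Particular solution: (5, -2).
General solution: u = 5 + 19t, v = -2 - 2t for integer t.
-54 ≤ 5 + 19t ≤ 349 gives t ∈ [-3, 18], which is 22 values.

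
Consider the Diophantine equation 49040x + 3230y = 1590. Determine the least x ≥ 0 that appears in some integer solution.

260

gcd(49040, 3230) = 10.
10 divides 1590, so solutions exist.
By Bézout, 49040×(-104) + 3230×(1579) = 10.
Scale by 1590/10 = 159: (x₀, y₀) = (-16536, 251061).
General solution: x = -16536 + 323t, y = 251061 - 4904t for integer t.
x ≥ 0: smallest is -16536 mod 323 = 260 (at t = 52), with y = -3947.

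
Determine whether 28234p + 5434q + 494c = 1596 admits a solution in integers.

gcd(28234, 5434) = 38.
gcd(38, 494) = 38.
38 divides 1596, so integer solutions exist.

yes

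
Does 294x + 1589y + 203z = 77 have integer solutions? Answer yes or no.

gcd(1589, 294):
  1589 = 5*294 + 119
  294 = 2*119 + 56
  119 = 2*56 + 7
  56 = 8*7
so gcd(1589, 294) = 7.
gcd(7, 203) = 7.
7 divides 77, so integer solutions exist.

yes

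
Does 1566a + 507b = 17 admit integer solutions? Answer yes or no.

gcd(1566, 507) = 3.
3 does not divide 17 (remainder 2), so no integer solutions.

no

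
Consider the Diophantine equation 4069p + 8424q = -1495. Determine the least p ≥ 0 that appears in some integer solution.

gcd(8424, 4069) = 13.
13 divides -1495, so solutions exist.
By Bézout, 4069*(265) + 8424*(-128) = 13.
Scale by -1495/13 = -115: (p₀, q₀) = (-30475, 14720).
General solution: p = -30475 + 648t, q = 14720 - 313t for integer t.
p ≥ 0: smallest is -30475 mod 648 = 629 (at t = 48), with q = -304.

629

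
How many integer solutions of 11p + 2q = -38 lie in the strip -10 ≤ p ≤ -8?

2

gcd(11, 2):
  11 = 5×2 + 1
  2 = 2×1
so gcd(11, 2) = 1.
Back-substitute for Bézout coefficients:
  1 = 11 - 5×2
  ... = 11×(1) + 2×(-5)
Scale by -38: particular solution (-38, 190); reduce p mod 2: (0, -19).
General solution: p = 0 + 2t, q = -19 - 11t for integer t.
-10 ≤ 0 + 2t ≤ -8 gives t ∈ [-5, -4], which is 2 values.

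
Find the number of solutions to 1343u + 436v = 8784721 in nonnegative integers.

15

gcd(1343, 436) = 1  (1343 = 3·436 + 35, 436 = 12·35 + 16, 35 = 2·16 + 3, 16 = 5·3 + 1, 3 = 3·1).
Back-substituting, 1343·(-137) + 436·(422) = 1.
Scale by 8784721: one solution is (-1203506777, 3707152262). Reduce u mod 436: (155, 19671).
General: u = 155 + 436t, v = 19671 - 1343t.
u ≥ 0 ⇒ t ≥ 0; v ≥ 0 ⇒ t ≤ 14. So t ∈ [0, 14]: 15 solutions.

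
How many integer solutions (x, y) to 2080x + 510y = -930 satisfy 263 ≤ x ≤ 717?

gcd(2080, 510):
  2080 = 4*510 + 40
  510 = 12*40 + 30
  40 = 1*30 + 10
  30 = 3*10
so gcd(2080, 510) = 10.
Back-substitute for Bézout coefficients:
  10 = 40 - 1*30
  ... = 2080*(13) + 510*(-53)
Scale by -93: particular solution (-1209, 4929); reduce x mod 51: (15, -63).
General solution: x = 15 + 51t, y = -63 - 208t for integer t.
263 ≤ 15 + 51t ≤ 717 gives t ∈ [5, 13], which is 9 values.

9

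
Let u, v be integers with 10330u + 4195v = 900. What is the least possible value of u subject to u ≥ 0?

234

gcd(10330, 4195) = 5.
5 divides 900, so solutions exist.
By Bézout, 10330·(253) + 4195·(-623) = 5.
Scale by 900/5 = 180: (u₀, v₀) = (45540, -112140).
General solution: u = 45540 + 839t, v = -112140 - 2066t for integer t.
u ≥ 0: smallest is 45540 mod 839 = 234 (at t = -54), with v = -576.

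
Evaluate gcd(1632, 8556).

gcd(8556, 1632) = 12  (8556 = 5*1632 + 396, 1632 = 4*396 + 48, 396 = 8*48 + 12, 48 = 4*12).

12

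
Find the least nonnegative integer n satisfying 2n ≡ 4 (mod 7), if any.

2

gcd(7, 2) = 1  (7 = 3×2 + 1, 2 = 2×1).
1 divides 4, so solutions exist.
Back-substituting, 2×(-3) + 7×(1) = 1.
So 2×(-3) ≡ 1 (mod 7); multiply by 4: n ≡ -12 (mod 7).
Smallest nonnegative: n = -12 mod 7 = 2.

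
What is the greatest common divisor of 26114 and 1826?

gcd(26114, 1826):
  26114 = 14*1826 + 550
  1826 = 3*550 + 176
  550 = 3*176 + 22
  176 = 8*22
so gcd(26114, 1826) = 22.

22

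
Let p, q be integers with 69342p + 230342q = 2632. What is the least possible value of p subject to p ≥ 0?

3571

gcd(230342, 69342):
  230342 = 3*69342 + 22316
  69342 = 3*22316 + 2394
  22316 = 9*2394 + 770
  2394 = 3*770 + 84
  770 = 9*84 + 14
  84 = 6*14
so gcd(230342, 69342) = 14.
14 divides 2632, so solutions exist.
Back-substitute for Bézout coefficients:
  14 = 770 - 9*84
  ... = 69342*(-2694) + 230342*(811)
Scale by 2632/14 = 188: (p₀, q₀) = (-506472, 152468).
General solution: p = -506472 + 16453t, q = 152468 - 4953t for integer t.
p ≥ 0: smallest is -506472 mod 16453 = 3571 (at t = 31), with q = -1075.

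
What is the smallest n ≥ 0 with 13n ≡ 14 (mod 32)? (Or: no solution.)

gcd(32, 13) = 1.
1 divides 14, so solutions exist.
By Bézout, 13·(5) + 32·(-2) = 1.
So 13·(5) ≡ 1 (mod 32); multiply by 14: n ≡ 70 (mod 32).
Smallest nonnegative: n = 70 mod 32 = 6.

6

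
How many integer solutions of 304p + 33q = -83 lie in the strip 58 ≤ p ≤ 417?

11

gcd(304, 33) = 1  (304 = 9*33 + 7, 33 = 4*7 + 5, 7 = 1*5 + 2, 5 = 2*2 + 1, 2 = 2*1).
Back-substituting, 304*(-14) + 33*(129) = 1.
Scale by -83: particular solution (1162, -10707); reduce p mod 33: (7, -67).
General solution: p = 7 + 33t, q = -67 - 304t for integer t.
58 ≤ 7 + 33t ≤ 417 gives t ∈ [2, 12], which is 11 values.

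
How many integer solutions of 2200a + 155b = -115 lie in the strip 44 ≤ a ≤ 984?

gcd(2200, 155) = 5.
By Bézout, 2200×(-5) + 155×(71) = 5.
Particular solution: (22, -313).
General solution: a = 22 + 31t, b = -313 - 440t for integer t.
44 ≤ 22 + 31t ≤ 984 gives t ∈ [1, 31], which is 31 values.

31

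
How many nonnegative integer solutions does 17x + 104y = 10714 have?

6

gcd(104, 17) = 1  (104 = 6×17 + 2, 17 = 8×2 + 1, 2 = 2×1).
Back-substituting, 17×(49) + 104×(-8) = 1.
Scale by 10714: one solution is (524986, -85712). Reduce x mod 104: (98, 87).
General: x = 98 + 104t, y = 87 - 17t.
x ≥ 0 ⇒ t ≥ 0; y ≥ 0 ⇒ t ≤ 5. So t ∈ [0, 5]: 6 solutions.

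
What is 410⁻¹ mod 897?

431

gcd(897, 410) = 1  (897 = 2·410 + 77, 410 = 5·77 + 25, 77 = 3·25 + 2, 25 = 12·2 + 1, 2 = 2·1).
Back-substituting, 410·(431) + 897·(-197) = 1.
So 410·431 ≡ 1 (mod 897), and 431 mod 897 = 431.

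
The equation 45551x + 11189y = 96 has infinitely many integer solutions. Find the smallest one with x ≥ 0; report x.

10218

gcd(45551, 11189) = 1.
1 divides 96, so solutions exist.
By Bézout, 45551*(3603) + 11189*(-14668) = 1.
Scale by 96/1 = 96: (x₀, y₀) = (345888, -1408128).
General solution: x = 345888 + 11189t, y = -1408128 - 45551t for integer t.
x ≥ 0: smallest is 345888 mod 11189 = 10218 (at t = -30), with y = -41598.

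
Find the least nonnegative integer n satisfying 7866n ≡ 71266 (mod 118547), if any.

29367

gcd(118547, 7866) = 1  (118547 = 15×7866 + 557, 7866 = 14×557 + 68, 557 = 8×68 + 13, 68 = 5×13 + 3, 13 = 4×3 + 1, 3 = 3×1).
1 divides 71266, so solutions exist.
Back-substituting, 7866×(-36607) + 118547×(2429) = 1.
So 7866×(-36607) ≡ 1 (mod 118547); multiply by 71266: n ≡ -2608834462 (mod 118547).
Smallest nonnegative: n = -2608834462 mod 118547 = 29367.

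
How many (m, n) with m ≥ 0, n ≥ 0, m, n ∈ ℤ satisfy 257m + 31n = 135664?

17

gcd(257, 31):
  257 = 8×31 + 9
  31 = 3×9 + 4
  9 = 2×4 + 1
  4 = 4×1
so gcd(257, 31) = 1.
Back-substitute for Bézout coefficients:
  1 = 9 - 2×4
  ... = 257×(7) + 31×(-58)
Scale by 135664: one solution is (949648, -7868512). Reduce m mod 31: (25, 4169).
General: m = 25 + 31t, n = 4169 - 257t.
m ≥ 0 ⇒ t ≥ 0; n ≥ 0 ⇒ t ≤ 16. So t ∈ [0, 16]: 17 solutions.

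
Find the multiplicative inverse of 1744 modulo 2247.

1702

gcd(2247, 1744) = 1.
By Bézout, 1744·(-545) + 2247·(423) = 1.
So 1744·-545 ≡ 1 (mod 2247), and -545 mod 2247 = 1702.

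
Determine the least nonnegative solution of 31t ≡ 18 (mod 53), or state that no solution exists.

gcd(53, 31):
  53 = 1*31 + 22
  31 = 1*22 + 9
  22 = 2*9 + 4
  9 = 2*4 + 1
  4 = 4*1
so gcd(53, 31) = 1.
1 divides 18, so solutions exist.
Back-substitute for Bézout coefficients:
  1 = 9 - 2*4
  ... = 31*(12) + 53*(-7)
So 31*(12) ≡ 1 (mod 53); multiply by 18: t ≡ 216 (mod 53).
Smallest nonnegative: t = 216 mod 53 = 4.

4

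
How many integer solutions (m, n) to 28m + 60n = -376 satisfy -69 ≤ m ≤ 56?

9

gcd(60, 28) = 4.
By Bézout, 28*(-2) + 60*(1) = 4.
Particular solution: (8, -10).
General solution: m = 8 + 15t, n = -10 - 7t for integer t.
-69 ≤ 8 + 15t ≤ 56 gives t ∈ [-5, 3], which is 9 values.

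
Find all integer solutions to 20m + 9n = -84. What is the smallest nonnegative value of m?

3

gcd(20, 9) = 1  (20 = 2×9 + 2, 9 = 4×2 + 1, 2 = 2×1).
1 divides -84, so solutions exist.
Back-substituting, 20×(-4) + 9×(9) = 1.
Scale by -84/1 = -84: (m₀, n₀) = (336, -756).
General solution: m = 336 + 9t, n = -756 - 20t for integer t.
m ≥ 0: smallest is 336 mod 9 = 3 (at t = -37), with n = -16.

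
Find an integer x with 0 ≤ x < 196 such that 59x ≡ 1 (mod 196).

gcd(196, 59):
  196 = 3*59 + 19
  59 = 3*19 + 2
  19 = 9*2 + 1
  2 = 2*1
so gcd(196, 59) = 1.
Back-substitute for Bézout coefficients:
  1 = 19 - 9*2
  ... = 59*(-93) + 196*(28)
So 59*-93 ≡ 1 (mod 196), and -93 mod 196 = 103.

103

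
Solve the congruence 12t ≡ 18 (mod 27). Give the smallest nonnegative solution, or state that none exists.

gcd(27, 12) = 3.
3 divides 18, so solutions exist.
By Bézout, 12×(-2) + 27×(1) = 3.
So 12×(-2) ≡ 3 (mod 27); multiply by 6: t ≡ -12 (mod 9).
Smallest nonnegative: t = -12 mod 9 = 6.

6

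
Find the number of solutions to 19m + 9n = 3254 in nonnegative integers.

gcd(19, 9) = 1  (19 = 2×9 + 1, 9 = 9×1).
Back-substituting, 19×(1) + 9×(-2) = 1.
Scale by 3254: one solution is (3254, -6508). Reduce m mod 9: (5, 351).
General: m = 5 + 9t, n = 351 - 19t.
m ≥ 0 ⇒ t ≥ 0; n ≥ 0 ⇒ t ≤ 18. So t ∈ [0, 18]: 19 solutions.

19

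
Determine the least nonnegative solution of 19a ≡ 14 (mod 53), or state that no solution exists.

gcd(53, 19) = 1  (53 = 2*19 + 15, 19 = 1*15 + 4, 15 = 3*4 + 3, 4 = 1*3 + 1, 3 = 3*1).
1 divides 14, so solutions exist.
Back-substituting, 19*(14) + 53*(-5) = 1.
So 19*(14) ≡ 1 (mod 53); multiply by 14: a ≡ 196 (mod 53).
Smallest nonnegative: a = 196 mod 53 = 37.

37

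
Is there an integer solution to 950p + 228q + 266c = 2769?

gcd(950, 228):
  950 = 4·228 + 38
  228 = 6·38
so gcd(950, 228) = 38.
gcd(38, 266) = 38.
38 does not divide 2769 (remainder 33), so no integer solutions.

no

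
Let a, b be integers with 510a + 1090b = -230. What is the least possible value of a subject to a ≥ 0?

gcd(1090, 510):
  1090 = 2*510 + 70
  510 = 7*70 + 20
  70 = 3*20 + 10
  20 = 2*10
so gcd(1090, 510) = 10.
10 divides -230, so solutions exist.
Back-substitute for Bézout coefficients:
  10 = 70 - 3*20
  ... = 510*(-47) + 1090*(22)
Scale by -230/10 = -23: (a₀, b₀) = (1081, -506).
General solution: a = 1081 + 109t, b = -506 - 51t for integer t.
a ≥ 0: smallest is 1081 mod 109 = 100 (at t = -9), with b = -47.

100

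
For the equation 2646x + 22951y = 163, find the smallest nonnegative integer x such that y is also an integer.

22474

gcd(22951, 2646):
  22951 = 8·2646 + 1783
  2646 = 1·1783 + 863
  1783 = 2·863 + 57
  863 = 15·57 + 8
  57 = 7·8 + 1
  8 = 8·1
so gcd(22951, 2646) = 1.
1 divides 163, so solutions exist.
Back-substitute for Bézout coefficients:
  1 = 57 - 7·8
  ... = 2646·(-2819) + 22951·(325)
Scale by 163/1 = 163: (x₀, y₀) = (-459497, 52975).
General solution: x = -459497 + 22951t, y = 52975 - 2646t for integer t.
x ≥ 0: smallest is -459497 mod 22951 = 22474 (at t = 21), with y = -2591.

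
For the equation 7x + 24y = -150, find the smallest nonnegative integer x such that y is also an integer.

gcd(24, 7) = 1.
1 divides -150, so solutions exist.
By Bézout, 7·(7) + 24·(-2) = 1.
Scale by -150/1 = -150: (x₀, y₀) = (-1050, 300).
General solution: x = -1050 + 24t, y = 300 - 7t for integer t.
x ≥ 0: smallest is -1050 mod 24 = 6 (at t = 44), with y = -8.

6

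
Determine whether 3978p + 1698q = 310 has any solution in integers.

no

gcd(3978, 1698):
  3978 = 2×1698 + 582
  1698 = 2×582 + 534
  582 = 1×534 + 48
  534 = 11×48 + 6
  48 = 8×6
so gcd(3978, 1698) = 6.
6 does not divide 310 (remainder 4), so no integer solutions.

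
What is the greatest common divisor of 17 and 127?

1

gcd(127, 17):
  127 = 7*17 + 8
  17 = 2*8 + 1
  8 = 8*1
so gcd(127, 17) = 1.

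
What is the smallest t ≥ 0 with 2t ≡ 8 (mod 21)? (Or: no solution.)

gcd(21, 2) = 1  (21 = 10×2 + 1, 2 = 2×1).
1 divides 8, so solutions exist.
Back-substituting, 2×(-10) + 21×(1) = 1.
So 2×(-10) ≡ 1 (mod 21); multiply by 8: t ≡ -80 (mod 21).
Smallest nonnegative: t = -80 mod 21 = 4.

4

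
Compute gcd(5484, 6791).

gcd(6791, 5484):
  6791 = 1*5484 + 1307
  5484 = 4*1307 + 256
  1307 = 5*256 + 27
  256 = 9*27 + 13
  27 = 2*13 + 1
  13 = 13*1
so gcd(6791, 5484) = 1.

1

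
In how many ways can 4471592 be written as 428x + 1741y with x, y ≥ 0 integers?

6

gcd(1741, 428) = 1  (1741 = 4·428 + 29, 428 = 14·29 + 22, 29 = 1·22 + 7, 22 = 3·7 + 1, 7 = 7·1).
Back-substituting, 428·(240) + 1741·(-59) = 1.
Scale by 4471592: one solution is (1073182080, -263823928). Reduce x mod 1741: (83, 2548).
General: x = 83 + 1741t, y = 2548 - 428t.
x ≥ 0 ⇒ t ≥ 0; y ≥ 0 ⇒ t ≤ 5. So t ∈ [0, 5]: 6 solutions.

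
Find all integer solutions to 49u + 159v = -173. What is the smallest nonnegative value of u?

136

gcd(159, 49):
  159 = 3·49 + 12
  49 = 4·12 + 1
  12 = 12·1
so gcd(159, 49) = 1.
1 divides -173, so solutions exist.
Back-substitute for Bézout coefficients:
  1 = 49 - 4·12
  ... = 49·(13) + 159·(-4)
Scale by -173/1 = -173: (u₀, v₀) = (-2249, 692).
General solution: u = -2249 + 159t, v = 692 - 49t for integer t.
u ≥ 0: smallest is -2249 mod 159 = 136 (at t = 15), with v = -43.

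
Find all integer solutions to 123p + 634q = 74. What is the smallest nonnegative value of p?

gcd(634, 123) = 1.
1 divides 74, so solutions exist.
By Bézout, 123×(-67) + 634×(13) = 1.
Scale by 74/1 = 74: (p₀, q₀) = (-4958, 962).
General solution: p = -4958 + 634t, q = 962 - 123t for integer t.
p ≥ 0: smallest is -4958 mod 634 = 114 (at t = 8), with q = -22.

114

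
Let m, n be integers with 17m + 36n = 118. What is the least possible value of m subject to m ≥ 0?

gcd(36, 17) = 1  (36 = 2*17 + 2, 17 = 8*2 + 1, 2 = 2*1).
1 divides 118, so solutions exist.
Back-substituting, 17*(17) + 36*(-8) = 1.
Scale by 118/1 = 118: (m₀, n₀) = (2006, -944).
General solution: m = 2006 + 36t, n = -944 - 17t for integer t.
m ≥ 0: smallest is 2006 mod 36 = 26 (at t = -55), with n = -9.

26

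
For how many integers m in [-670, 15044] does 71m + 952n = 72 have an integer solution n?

17

gcd(952, 71) = 1  (952 = 13×71 + 29, 71 = 2×29 + 13, 29 = 2×13 + 3, 13 = 4×3 + 1, 3 = 3×1).
Back-substituting, 71×(295) + 952×(-22) = 1.
Scale by 72: particular solution (21240, -1584); reduce m mod 952: (296, -22).
General solution: m = 296 + 952t, n = -22 - 71t for integer t.
-670 ≤ 296 + 952t ≤ 15044 gives t ∈ [-1, 15], which is 17 values.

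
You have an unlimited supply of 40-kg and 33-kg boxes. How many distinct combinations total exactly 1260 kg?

Need nonnegative integers with 40j + 33k = 1260.
gcd(40, 33) = 1, and 40·(-14) + 33·(17) = 1.
So (j₀, k₀) = (-17640, 21420); general j = -17640 + 33t, k = 21420 - 40t.
j ≥ 0 ⇒ t ≥ 535; k ≥ 0 ⇒ t ≤ 535. That's 1 value of t.

1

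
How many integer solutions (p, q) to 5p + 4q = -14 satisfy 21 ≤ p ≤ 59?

gcd(5, 4) = 1.
By Bézout, 5*(1) + 4*(-1) = 1.
Particular solution: (2, -6).
General solution: p = 2 + 4t, q = -6 - 5t for integer t.
21 ≤ 2 + 4t ≤ 59 gives t ∈ [5, 14], which is 10 values.

10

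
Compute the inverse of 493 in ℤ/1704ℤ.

gcd(1704, 493) = 1.
By Bézout, 493·(-515) + 1704·(149) = 1.
So 493·-515 ≡ 1 (mod 1704), and -515 mod 1704 = 1189.

1189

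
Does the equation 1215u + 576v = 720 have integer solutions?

gcd(1215, 576):
  1215 = 2·576 + 63
  576 = 9·63 + 9
  63 = 7·9
so gcd(1215, 576) = 9.
9 divides 720, so integer solutions exist.

yes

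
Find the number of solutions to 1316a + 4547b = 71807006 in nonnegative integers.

12

gcd(4547, 1316) = 1  (4547 = 3×1316 + 599, 1316 = 2×599 + 118, 599 = 5×118 + 9, 118 = 13×9 + 1, 9 = 9×1).
Back-substituting, 1316×(501) + 4547×(-145) = 1.
Scale by 71807006: one solution is (35975310006, -10412015870). Reduce a mod 4547: (740, 15578).
General: a = 740 + 4547t, b = 15578 - 1316t.
a ≥ 0 ⇒ t ≥ 0; b ≥ 0 ⇒ t ≤ 11. So t ∈ [0, 11]: 12 solutions.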